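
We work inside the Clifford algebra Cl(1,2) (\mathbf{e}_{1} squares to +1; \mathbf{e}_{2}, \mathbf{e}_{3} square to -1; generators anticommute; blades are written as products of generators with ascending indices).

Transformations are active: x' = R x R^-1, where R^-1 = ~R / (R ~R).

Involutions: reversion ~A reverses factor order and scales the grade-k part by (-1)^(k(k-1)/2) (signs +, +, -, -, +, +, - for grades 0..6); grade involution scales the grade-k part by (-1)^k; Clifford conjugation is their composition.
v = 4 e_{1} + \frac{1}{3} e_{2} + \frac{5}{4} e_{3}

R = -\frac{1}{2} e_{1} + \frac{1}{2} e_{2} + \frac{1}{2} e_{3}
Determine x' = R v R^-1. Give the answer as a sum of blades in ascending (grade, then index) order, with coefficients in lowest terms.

~R = -\frac{1}{2} e_{1} + \frac{1}{2} e_{2} + \frac{1}{2} e_{3}, and R ~R = -\frac{1}{4}, so R^-1 = ~R / (-\frac{1}{4}).
R v = -\frac{67}{24} - \frac{13}{6} e_{1} e_{2} - \frac{21}{8} e_{1} e_{3} + \frac{11}{24} e_{2} e_{3}
Answer: -\frac{91}{6} e_{1} + \frac{65}{6} e_{2} + \frac{119}{12} e_{3}


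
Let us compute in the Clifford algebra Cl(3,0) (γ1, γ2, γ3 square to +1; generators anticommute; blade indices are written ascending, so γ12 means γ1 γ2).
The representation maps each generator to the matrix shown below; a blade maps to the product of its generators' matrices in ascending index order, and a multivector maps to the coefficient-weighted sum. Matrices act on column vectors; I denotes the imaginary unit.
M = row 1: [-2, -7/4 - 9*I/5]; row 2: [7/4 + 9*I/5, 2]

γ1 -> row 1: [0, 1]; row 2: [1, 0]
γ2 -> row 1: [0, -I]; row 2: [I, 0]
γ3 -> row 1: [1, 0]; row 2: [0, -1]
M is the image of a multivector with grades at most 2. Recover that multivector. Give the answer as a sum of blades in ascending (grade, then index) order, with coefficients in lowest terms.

Method: 1, rho(γ1), rho(γ2), rho(γ3) form a trace-orthogonal basis of the 2x2 complex matrices (tr(X Y) = 2 if X = Y, else 0), so M = m0*1 + m1*rho(γ1) + m2*rho(γ2) + m3*rho(γ3) with m0 = tr(M)/2 = 0, m1 = tr(M rho(γ1))/2 = 0, m2 = tr(M rho(γ2))/2 = 9/5 - 7*I/4, m3 = tr(M rho(γ3))/2 = -2.
Multiplying table entries, the bivector images are rho(γ12) = I*rho(γ3), rho(γ13) = -I*rho(γ2), rho(γ23) = I*rho(γ1); with real blade coefficients the real parts of m0..m3 are the coefficients of 1, γ1, γ2, γ3 and the imaginary parts give the bivectors (γ23: Im m1, γ13: -Im m2, γ12: Im m3).
Answer: 9/5*γ2 - 2*γ3 + 7/4*γ13


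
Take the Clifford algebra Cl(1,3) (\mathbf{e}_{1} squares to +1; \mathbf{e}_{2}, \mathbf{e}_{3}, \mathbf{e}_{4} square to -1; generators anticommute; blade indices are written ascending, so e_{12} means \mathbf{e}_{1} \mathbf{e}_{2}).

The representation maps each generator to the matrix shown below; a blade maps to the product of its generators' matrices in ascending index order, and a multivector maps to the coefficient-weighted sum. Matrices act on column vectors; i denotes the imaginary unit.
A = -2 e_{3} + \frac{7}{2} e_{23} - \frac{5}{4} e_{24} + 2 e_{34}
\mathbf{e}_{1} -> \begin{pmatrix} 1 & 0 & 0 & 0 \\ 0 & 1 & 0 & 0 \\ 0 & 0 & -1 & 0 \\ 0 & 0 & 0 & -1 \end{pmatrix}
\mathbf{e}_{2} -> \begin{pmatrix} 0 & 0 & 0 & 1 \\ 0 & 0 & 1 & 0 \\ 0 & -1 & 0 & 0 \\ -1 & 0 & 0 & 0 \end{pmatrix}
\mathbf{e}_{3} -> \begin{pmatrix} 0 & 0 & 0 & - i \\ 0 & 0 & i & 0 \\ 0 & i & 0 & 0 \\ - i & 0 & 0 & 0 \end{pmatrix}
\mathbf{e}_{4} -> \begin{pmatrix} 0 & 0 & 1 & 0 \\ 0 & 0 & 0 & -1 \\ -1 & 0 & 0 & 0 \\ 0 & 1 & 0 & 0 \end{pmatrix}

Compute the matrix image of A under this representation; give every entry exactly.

Bivector images (products of the table entries): rho(e_{23}) = rho(\mathbf{e}_{2})rho(\mathbf{e}_{3}) = \begin{pmatrix} - i & 0 & 0 & 0 \\ 0 & i & 0 & 0 \\ 0 & 0 & - i & 0 \\ 0 & 0 & 0 & i \end{pmatrix}; rho(e_{24}) = rho(\mathbf{e}_{2})rho(\mathbf{e}_{4}) = \begin{pmatrix} 0 & 1 & 0 & 0 \\ -1 & 0 & 0 & 0 \\ 0 & 0 & 0 & 1 \\ 0 & 0 & -1 & 0 \end{pmatrix}; rho(e_{34}) = rho(\mathbf{e}_{3})rho(\mathbf{e}_{4}) = \begin{pmatrix} 0 & - i & 0 & 0 \\ - i & 0 & 0 & 0 \\ 0 & 0 & 0 & - i \\ 0 & 0 & - i & 0 \end{pmatrix}.
M = (-2)*rho(e_{3}) + (\frac{7}{2})*rho(e_{23}) + (-\frac{5}{4})*rho(e_{24}) + (2)*rho(e_{34}), summed entrywise:
Answer: \begin{pmatrix} - \frac{7 i}{2} & - \frac{5}{4} - 2 i & 0 & 2 i \\ \frac{5}{4} - 2 i & \frac{7 i}{2} & - 2 i & 0 \\ 0 & - 2 i & - \frac{7 i}{2} & - \frac{5}{4} - 2 i \\ 2 i & 0 & \frac{5}{4} - 2 i & \frac{7 i}{2} \end{pmatrix}


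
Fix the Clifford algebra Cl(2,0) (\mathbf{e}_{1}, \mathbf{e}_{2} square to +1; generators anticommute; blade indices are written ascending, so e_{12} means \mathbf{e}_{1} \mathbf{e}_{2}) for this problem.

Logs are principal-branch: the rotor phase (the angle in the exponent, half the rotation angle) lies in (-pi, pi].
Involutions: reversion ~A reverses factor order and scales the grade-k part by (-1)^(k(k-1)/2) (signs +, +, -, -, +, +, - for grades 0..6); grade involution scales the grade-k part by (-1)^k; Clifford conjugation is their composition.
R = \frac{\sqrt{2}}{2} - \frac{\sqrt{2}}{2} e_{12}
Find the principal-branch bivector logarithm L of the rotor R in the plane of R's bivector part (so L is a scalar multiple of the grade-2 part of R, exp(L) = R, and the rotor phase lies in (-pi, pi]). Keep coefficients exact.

The scalar part of R is \frac{\sqrt{2}}{2}, and that scalar determines the rotor phase on the principal branch; recovering the unit plane as bivector-part over sine of the phase gives L = phase * plane.
Concretely: cos(phase) = \frac{\sqrt{2}}{2} gives phase = ±\frac{\pi}{4}, and since phase/sin(phase) is even the sign is immaterial: L = (phase/sin(phase)) * <R>_2 = (\frac{\sqrt{2} \pi}{4}) * <R>_2.
Answer: - \frac{\pi}{4} e_{12}


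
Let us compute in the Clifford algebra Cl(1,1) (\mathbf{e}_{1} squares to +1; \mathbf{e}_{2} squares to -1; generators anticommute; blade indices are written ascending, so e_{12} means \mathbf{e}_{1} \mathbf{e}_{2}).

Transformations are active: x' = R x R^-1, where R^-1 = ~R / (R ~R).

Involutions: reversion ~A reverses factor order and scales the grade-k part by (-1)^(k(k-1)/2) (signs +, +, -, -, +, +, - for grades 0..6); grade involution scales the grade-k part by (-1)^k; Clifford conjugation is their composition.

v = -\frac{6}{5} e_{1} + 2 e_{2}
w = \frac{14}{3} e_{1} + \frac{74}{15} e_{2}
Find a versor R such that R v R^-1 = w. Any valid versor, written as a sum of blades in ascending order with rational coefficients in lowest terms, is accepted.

A norm check does it: q(v) = q(w) = -\frac{64}{25}, hence R = v + w = \frac{52}{15} e_{1} + \frac{104}{15} e_{2} realises the map — parallel part kept, (v - w)/2 negated, v carried to w.
Answer: \frac{52}{15} e_{1} + \frac{104}{15} e_{2}


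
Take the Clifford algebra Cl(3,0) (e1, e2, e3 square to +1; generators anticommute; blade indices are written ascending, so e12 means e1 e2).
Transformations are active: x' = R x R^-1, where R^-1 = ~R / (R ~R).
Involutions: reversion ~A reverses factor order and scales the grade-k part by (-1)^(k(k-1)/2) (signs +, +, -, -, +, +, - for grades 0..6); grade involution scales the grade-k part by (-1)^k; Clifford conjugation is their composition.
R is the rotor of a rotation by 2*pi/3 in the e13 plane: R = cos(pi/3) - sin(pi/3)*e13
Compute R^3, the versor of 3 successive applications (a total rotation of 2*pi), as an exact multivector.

Because a rotor carries half the rotation angle, composing 3 copies of this e13-plane rotor multiplies the phase: 3*(pi/3) = pi, hence R^3 = cos(pi) - sin(pi)*e13.
cos(pi) = -1 and sin(pi) = 0, so R^3 = -1. The total rotation 2*pi is 1 full turn, so every vector returns to itself, yet the rotor is -1, on the OTHER sheet of the double cover (an odd number of 2*pi turns).
Answer: -1


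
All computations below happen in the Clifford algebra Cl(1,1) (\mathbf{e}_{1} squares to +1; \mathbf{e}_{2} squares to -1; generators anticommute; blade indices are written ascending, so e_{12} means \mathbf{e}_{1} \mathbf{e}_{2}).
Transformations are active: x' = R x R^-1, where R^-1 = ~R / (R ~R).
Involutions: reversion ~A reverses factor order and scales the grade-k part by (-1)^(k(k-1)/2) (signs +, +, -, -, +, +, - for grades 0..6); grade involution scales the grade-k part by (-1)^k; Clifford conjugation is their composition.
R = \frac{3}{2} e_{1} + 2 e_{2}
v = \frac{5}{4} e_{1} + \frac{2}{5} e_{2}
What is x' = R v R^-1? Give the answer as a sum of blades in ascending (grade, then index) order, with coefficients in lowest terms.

~R = \frac{3}{2} e_{1} + 2 e_{2}, and R ~R = -\frac{7}{4}, so R^-1 = ~R / (-\frac{7}{4}).
R v = \frac{43}{40} - \frac{19}{10} e_{12}
Answer: -\frac{433}{140} e_{1} - \frac{20}{7} e_{2}


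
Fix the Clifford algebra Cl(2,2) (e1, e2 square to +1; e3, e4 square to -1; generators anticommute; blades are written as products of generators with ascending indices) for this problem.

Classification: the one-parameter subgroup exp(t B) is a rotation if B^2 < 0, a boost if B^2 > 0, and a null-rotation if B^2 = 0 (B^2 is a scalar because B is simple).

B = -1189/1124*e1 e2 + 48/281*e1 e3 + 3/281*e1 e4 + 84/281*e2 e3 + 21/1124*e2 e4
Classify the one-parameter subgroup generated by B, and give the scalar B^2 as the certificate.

B^2 term by term: the squares give (-1189/1124)^2*(e1 e2)^2 + (48/281)^2*(e1 e3)^2 + (3/281)^2*(e1 e4)^2 + (84/281)^2*(e2 e3)^2 + (21/1124)^2*(e2 e4)^2 = 1413721/1263376*(-1) + 2304/78961*(+1) + 9/78961*(+1) + 7056/78961*(+1) + 441/1263376*(+1) = -1 (each basis 2-blade squares to minus the product of its generators' squares); cross terms between blades sharing an index anticommute and cancel; the commuting (index-disjoint) pairs give grade-4 terms 2*c*c'*(blade product), which cancel blade by blade — e1 e2 e3 e4: -504/78961 + 504/78961 = 0 — confirming B is simple. So B^2 = -1.
Answer: rotation, certificate B^2 = -1. One invariant decides it: the square -1 survives every conjugation, and its sign is exactly the classification.


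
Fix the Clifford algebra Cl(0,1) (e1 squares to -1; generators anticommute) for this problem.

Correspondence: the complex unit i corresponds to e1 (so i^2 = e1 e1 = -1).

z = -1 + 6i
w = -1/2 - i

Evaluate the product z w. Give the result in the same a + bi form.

In blades: z = -1 + 6*e1, w = -1/2 - e1.
Distribute z over w term by term (generator squares from the signature, products reordered to ascending indices): (-1)*w = 1/2 + e1; (6*e1)*w = 6 - 3*e1.
Sum: 13/2 - 2*e1; translating back through the correspondence:
Answer: 13/2 - 2i


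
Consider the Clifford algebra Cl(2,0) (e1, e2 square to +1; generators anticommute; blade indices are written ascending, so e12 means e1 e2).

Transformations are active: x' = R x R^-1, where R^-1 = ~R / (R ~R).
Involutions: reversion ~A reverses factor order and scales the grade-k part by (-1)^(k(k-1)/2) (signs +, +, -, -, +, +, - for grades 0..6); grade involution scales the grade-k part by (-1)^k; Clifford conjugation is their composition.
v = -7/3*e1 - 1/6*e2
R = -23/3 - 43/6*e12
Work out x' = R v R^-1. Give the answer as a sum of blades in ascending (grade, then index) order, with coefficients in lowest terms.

~R = -23/3 + 43/6*e12, and R ~R = 3965/36, so R^-1 = ~R / (3965/36).
R v = 229/12*e1 - 139/9*e2
Answer: -3847/11895*e1 + 55117/23790*e2


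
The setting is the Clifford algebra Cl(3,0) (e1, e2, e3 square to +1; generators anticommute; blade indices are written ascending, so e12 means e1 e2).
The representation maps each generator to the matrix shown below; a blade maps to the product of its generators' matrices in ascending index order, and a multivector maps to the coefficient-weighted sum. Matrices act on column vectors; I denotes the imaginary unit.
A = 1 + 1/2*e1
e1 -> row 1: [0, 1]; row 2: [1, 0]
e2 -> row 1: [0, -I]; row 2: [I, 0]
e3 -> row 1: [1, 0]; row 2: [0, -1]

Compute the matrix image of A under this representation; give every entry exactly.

M = (1)*1 + (1/2)*rho(e1), summed entrywise (1 is the identity matrix):
Answer: row 1: [1, 1/2]; row 2: [1/2, 1]


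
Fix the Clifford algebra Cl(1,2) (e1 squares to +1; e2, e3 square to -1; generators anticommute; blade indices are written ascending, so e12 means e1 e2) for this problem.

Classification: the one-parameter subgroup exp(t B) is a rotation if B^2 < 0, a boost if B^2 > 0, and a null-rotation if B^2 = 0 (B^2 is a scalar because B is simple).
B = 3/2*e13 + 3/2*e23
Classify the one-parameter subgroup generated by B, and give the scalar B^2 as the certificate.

B^2 term by term: the squares give (3/2)^2*(e13)^2 + (3/2)^2*(e23)^2 = 9/4*(+1) + 9/4*(-1) = 0 (each basis 2-blade squares to minus the product of its generators' squares); cross terms between blades sharing an index anticommute and cancel. So B^2 = 0.
Answer: null-rotation, certificate B^2 = 0. Why this suffices: the scalar 0 survives any versor conjugation, so its sign alone determines the class however B is presented.


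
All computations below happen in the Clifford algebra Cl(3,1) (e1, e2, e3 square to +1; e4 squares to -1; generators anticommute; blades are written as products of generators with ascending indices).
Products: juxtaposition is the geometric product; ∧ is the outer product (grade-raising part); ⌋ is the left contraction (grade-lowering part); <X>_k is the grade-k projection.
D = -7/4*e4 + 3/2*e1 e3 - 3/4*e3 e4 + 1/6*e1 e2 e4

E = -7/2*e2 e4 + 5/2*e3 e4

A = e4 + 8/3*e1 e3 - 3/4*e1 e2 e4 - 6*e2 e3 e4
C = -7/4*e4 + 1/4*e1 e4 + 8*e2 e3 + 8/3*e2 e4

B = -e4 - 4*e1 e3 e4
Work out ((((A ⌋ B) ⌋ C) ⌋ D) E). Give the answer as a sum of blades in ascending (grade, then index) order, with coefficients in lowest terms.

step 1: 1 + 32/3*e4 + 4*e1 e3
step 2: 56/3 + 8/3*e1 + 256/9*e2 - 7/4*e4 + 1/4*e1 e4 + 8*e2 e3 + 8/3*e2 e4
step 3: -49/16 + 4/9*e1 - 1/24*e2 + 85/16*e3 - 98/3*e4 + 7/24*e1 e2 + 28*e1 e3 - 128/27*e1 e4 + 4/9*e2 e4 - 14*e3 e4 + 28/9*e1 e2 e4
step 4: -329/9 - 98/9*e1 + 343/3*e2 - 245/3*e3 + 1289/96*e4 + 448/27*e1 e2 - 320/27*e1 e3 + 3311/48*e1 e4 - 431/9*e2 e3 + 343/32*e2 e4 - 245/32*e3 e4 + 70/9*e1 e2 e3 - 14/9*e1 e2 e4 + 10/9*e1 e3 e4 + 1775/96*e2 e3 e4 + 4739/48*e1 e2 e3 e4
Answer: -329/9 - 98/9*e1 + 343/3*e2 - 245/3*e3 + 1289/96*e4 + 448/27*e1 e2 - 320/27*e1 e3 + 3311/48*e1 e4 - 431/9*e2 e3 + 343/32*e2 e4 - 245/32*e3 e4 + 70/9*e1 e2 e3 - 14/9*e1 e2 e4 + 10/9*e1 e3 e4 + 1775/96*e2 e3 e4 + 4739/48*e1 e2 e3 e4


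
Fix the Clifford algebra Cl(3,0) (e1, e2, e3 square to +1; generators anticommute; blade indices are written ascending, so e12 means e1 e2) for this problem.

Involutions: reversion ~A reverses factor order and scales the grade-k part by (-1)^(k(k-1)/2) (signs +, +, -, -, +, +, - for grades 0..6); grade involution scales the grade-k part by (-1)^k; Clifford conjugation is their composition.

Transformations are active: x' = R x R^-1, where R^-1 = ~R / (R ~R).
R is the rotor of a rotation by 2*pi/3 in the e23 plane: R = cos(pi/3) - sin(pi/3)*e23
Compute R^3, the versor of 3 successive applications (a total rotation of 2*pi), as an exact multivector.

The rotor phase is half the rotation angle and phases add under composition, so 3 steps in the e23 plane accumulate phase 3*(pi/3) = pi: R^3 = cos(pi) - sin(pi)*e23.
cos(pi) = -1 and sin(pi) = 0, so R^3 = -1. The total rotation 2*pi is 1 full turn, so every vector returns to itself, yet the rotor is -1, on the OTHER sheet of the double cover (an odd number of 2*pi turns).
Answer: -1


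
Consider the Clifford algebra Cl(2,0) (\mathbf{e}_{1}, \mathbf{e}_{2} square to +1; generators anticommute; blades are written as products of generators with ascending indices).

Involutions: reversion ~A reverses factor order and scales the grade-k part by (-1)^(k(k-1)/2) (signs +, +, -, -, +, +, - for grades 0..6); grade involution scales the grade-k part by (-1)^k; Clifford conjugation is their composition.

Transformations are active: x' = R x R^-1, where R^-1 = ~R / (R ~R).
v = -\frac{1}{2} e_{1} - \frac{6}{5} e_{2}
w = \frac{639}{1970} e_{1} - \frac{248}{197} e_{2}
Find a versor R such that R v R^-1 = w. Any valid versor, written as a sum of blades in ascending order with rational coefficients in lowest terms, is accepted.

Why this works: both vectors square to \frac{169}{100}, so q(v) = q(w) and R = v + w = -\frac{173}{985} e_{1} - \frac{2422}{985} e_{2} carries v to w — its own direction survives, the complement (v - w)/2 flips.
Answer: -\frac{173}{985} e_{1} - \frac{2422}{985} e_{2}


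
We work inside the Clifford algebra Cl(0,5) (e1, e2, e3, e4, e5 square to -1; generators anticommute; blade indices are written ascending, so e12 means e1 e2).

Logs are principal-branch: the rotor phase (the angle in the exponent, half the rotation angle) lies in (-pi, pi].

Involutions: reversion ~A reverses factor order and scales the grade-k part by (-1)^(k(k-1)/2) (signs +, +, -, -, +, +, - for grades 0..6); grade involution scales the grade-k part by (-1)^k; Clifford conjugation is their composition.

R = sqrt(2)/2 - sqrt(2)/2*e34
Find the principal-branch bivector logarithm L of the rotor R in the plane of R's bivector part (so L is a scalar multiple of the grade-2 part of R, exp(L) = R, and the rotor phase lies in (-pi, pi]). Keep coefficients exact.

The scalar part of R is sqrt(2)/2, so the principal-branch rotor phase is pinned; divide the bivector part by its sine to get the unit plane — L is the phase times that plane.
Concretely: cos(phase) = sqrt(2)/2 gives phase = ±pi/4, and since phase/sin(phase) is even the sign is immaterial: L = (phase/sin(phase)) * <R>_2 = (sqrt(2)*pi/4) * <R>_2.
Answer: -pi/4*e34


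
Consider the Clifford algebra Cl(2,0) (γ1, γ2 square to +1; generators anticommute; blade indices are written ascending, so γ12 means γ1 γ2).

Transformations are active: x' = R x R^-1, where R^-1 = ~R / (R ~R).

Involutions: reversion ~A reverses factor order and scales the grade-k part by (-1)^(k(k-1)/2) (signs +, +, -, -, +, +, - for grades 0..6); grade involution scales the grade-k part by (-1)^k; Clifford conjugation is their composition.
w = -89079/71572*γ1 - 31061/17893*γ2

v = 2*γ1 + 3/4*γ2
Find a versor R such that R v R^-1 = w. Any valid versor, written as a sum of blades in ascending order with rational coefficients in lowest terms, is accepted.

Take R = v + w = 54065/71572*γ1 - 70565/71572*γ2. Because q(v) = q(w) = 73/16, conjugation by R sends v exactly to w.
Answer: 54065/71572*γ1 - 70565/71572*γ2


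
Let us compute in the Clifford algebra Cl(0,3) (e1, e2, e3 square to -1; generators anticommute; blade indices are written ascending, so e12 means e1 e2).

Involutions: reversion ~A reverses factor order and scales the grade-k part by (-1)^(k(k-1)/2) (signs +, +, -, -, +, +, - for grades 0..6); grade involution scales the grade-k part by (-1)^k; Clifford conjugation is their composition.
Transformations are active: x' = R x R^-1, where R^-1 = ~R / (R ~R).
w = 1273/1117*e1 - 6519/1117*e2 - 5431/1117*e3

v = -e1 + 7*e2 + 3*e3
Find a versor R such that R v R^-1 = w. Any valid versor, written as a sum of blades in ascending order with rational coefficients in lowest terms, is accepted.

Construction: equal norms (both -59) license R = v + w = 156/1117*e1 + 1300/1117*e2 - 2080/1117*e3 — nothing changes along that direction, while (v - w)/2 changes sign, so v maps onto w.
Answer: 156/1117*e1 + 1300/1117*e2 - 2080/1117*e3


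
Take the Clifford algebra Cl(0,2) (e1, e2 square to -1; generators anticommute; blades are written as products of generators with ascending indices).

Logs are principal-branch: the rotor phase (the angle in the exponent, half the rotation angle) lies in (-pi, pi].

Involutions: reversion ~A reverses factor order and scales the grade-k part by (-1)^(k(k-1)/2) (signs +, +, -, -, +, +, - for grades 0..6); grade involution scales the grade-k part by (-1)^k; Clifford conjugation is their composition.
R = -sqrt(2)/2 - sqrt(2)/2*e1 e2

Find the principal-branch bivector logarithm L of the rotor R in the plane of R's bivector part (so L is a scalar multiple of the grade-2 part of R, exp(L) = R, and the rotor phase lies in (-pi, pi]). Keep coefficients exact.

The scalar part of R is -sqrt(2)/2, so the principal-branch rotor phase is pinned; divide the bivector part by its sine to get the unit plane — L is the phase times that plane.
Concretely: cos(phase) = -sqrt(2)/2 gives phase = ±3*pi/4, and since phase/sin(phase) is even the sign is immaterial: L = (phase/sin(phase)) * <R>_2 = (3*sqrt(2)*pi/4) * <R>_2.
Answer: -3*pi/4*e1 e2


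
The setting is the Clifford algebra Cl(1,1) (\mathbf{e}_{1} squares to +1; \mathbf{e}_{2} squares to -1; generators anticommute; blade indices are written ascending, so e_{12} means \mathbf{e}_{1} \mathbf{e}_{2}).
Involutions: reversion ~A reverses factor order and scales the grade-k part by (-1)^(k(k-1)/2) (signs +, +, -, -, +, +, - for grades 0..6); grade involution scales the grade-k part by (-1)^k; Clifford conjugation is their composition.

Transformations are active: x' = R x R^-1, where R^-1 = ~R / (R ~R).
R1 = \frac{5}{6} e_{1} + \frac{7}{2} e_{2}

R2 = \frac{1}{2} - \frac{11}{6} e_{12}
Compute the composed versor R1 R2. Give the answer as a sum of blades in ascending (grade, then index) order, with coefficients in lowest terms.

Distribute over the terms of R1 (each basis-blade product reordered to ascending indices, repeated generators contracted through their squares):
(\frac{5}{6} e_{1}) R2 = \frac{5}{12} e_{1} - \frac{55}{36} e_{2}
(\frac{7}{2} e_{2}) R2 = -\frac{77}{12} e_{1} + \frac{7}{4} e_{2}
Summing the partial products and collecting blades:
Answer: -6 e_{1} + \frac{2}{9} e_{2}


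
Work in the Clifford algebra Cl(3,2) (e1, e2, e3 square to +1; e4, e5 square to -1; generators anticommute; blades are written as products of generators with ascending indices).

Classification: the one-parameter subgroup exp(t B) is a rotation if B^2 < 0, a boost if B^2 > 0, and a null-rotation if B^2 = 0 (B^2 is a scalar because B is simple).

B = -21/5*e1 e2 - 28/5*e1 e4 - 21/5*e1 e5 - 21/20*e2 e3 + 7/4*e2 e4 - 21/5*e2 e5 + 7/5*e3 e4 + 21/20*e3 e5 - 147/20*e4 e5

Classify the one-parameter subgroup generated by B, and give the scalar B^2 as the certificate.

B^2 term by term: the squares give (-21/5)^2*(e1 e2)^2 + (-28/5)^2*(e1 e4)^2 + (-21/5)^2*(e1 e5)^2 + (-21/20)^2*(e2 e3)^2 + (7/4)^2*(e2 e4)^2 + (-21/5)^2*(e2 e5)^2 + (7/5)^2*(e3 e4)^2 + (21/20)^2*(e3 e5)^2 + (-147/20)^2*(e4 e5)^2 = 441/25*(-1) + 784/25*(+1) + 441/25*(+1) + 441/400*(-1) + 49/16*(+1) + 441/25*(+1) + 49/25*(+1) + 441/400*(+1) + 21609/400*(-1) = 0 (each basis 2-blade squares to minus the product of its generators' squares); cross terms between blades sharing an index anticommute and cancel; the commuting (index-disjoint) pairs give grade-4 terms 2*c*c'*(blade product), which cancel blade by blade — e1 e2 e3 e4: -294/25 + 294/25 = 0; e1 e2 e3 e5: -441/50 + 441/50 = 0; e1 e2 e4 e5: 3087/50 - 1176/25 - 147/10 = 0; e1 e3 e4 e5: 294/25 - 294/25 = 0; e2 e3 e4 e5: 3087/200 - 147/40 - 294/25 = 0 — confirming B is simple. So B^2 = 0.
Answer: null-rotation, certificate B^2 = 0. Why this suffices: the scalar 0 survives any versor conjugation, so its sign alone determines the class however B is presented.


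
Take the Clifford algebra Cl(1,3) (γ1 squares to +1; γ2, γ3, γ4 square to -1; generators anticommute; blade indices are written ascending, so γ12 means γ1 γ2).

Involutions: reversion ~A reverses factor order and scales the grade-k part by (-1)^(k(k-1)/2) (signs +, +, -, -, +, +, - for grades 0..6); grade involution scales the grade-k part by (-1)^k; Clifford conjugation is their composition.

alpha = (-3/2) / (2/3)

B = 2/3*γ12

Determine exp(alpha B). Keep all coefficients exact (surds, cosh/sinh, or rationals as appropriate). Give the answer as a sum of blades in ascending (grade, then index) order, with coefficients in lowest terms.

B^2 = (2/3)^2*(γ12)^2 = 4/9*(+1) = 4/9 (a basis 2-blade squares to minus the product of its generators' squares).
B^2 = 4/9 — the positive square puts this in the hyperbolic regime; l = 2/3, alpha*l = -3/2, so exp(alpha B) = cosh(-3/2) + (sinh(-3/2)/(2/3))*B = cosh(3/2) + (-3*sinh(3/2)/2)*B.
Answer: cosh(3/2) - sinh(3/2)*γ12


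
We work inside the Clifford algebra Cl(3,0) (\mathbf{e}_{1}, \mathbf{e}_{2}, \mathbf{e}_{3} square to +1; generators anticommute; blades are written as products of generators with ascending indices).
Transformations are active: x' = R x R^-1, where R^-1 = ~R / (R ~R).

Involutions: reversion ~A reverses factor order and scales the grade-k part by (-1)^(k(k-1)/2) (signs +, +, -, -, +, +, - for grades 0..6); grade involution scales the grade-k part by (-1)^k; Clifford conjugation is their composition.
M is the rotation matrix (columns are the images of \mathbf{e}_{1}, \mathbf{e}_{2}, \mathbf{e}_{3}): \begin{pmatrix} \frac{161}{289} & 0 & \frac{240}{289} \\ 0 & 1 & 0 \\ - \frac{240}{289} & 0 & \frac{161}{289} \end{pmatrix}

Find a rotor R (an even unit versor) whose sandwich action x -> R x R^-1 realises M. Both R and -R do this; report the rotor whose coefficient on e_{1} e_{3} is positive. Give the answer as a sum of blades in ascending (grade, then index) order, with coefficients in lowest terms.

Method: write R = a + b12*e_{1} e_{2} + b13*e_{1} e_{3} + b23*e_{2} e_{3} with a^2 + b12^2 + b13^2 + b23^2 = 1 (so R^-1 = ~R). Expanding the columns R e_j ~R gives tr M = 4a^2 - 1 and, from the antisymmetric part, M21 - M12 = -4a*b12, M13 - M31 = 4a*b13, M32 - M23 = -4a*b23.
Here tr M = \frac{611}{289}, so a^2 = (1 + tr M)/4 = \frac{225}{289} and a = ±\frac{15}{17}. Taking a = \frac{15}{17}: M21 - M12 = 0, M13 - M31 = \frac{480}{289}, M32 - M23 = 0, giving b12 = 0, b13 = \frac{8}{17}, b23 = 0, i.e. R = \frac{15}{17} + \frac{8}{17} e_{1} e_{3}.
Its e_{1} e_{3} coefficient is already positive.
Answer: \frac{15}{17} + \frac{8}{17} e_{1} e_{3}. Sheet selection: the two-to-one cover makes ±R indistinguishable at the matrix level (trace \frac{611}{289}), so uniqueness comes from the required sign on e_{1} e_{3}.


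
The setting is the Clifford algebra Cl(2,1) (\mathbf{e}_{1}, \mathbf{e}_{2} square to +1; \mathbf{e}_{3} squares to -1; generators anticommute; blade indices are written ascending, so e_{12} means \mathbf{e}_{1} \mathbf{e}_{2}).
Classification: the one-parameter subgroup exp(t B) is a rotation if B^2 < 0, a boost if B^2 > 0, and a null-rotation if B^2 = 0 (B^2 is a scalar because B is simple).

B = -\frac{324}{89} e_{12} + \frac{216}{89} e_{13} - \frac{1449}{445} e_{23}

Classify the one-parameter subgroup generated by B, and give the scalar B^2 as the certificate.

B^2 term by term: the squares give (-\frac{324}{89})^2*(e_{12})^2 + (\frac{216}{89})^2*(e_{13})^2 + (-\frac{1449}{445})^2*(e_{23})^2 = \frac{104976}{7921}*(-1) + \frac{46656}{7921}*(+1) + \frac{2099601}{198025}*(+1) = \frac{81}{25} (each basis 2-blade squares to minus the product of its generators' squares); cross terms between blades sharing an index anticommute and cancel. So B^2 = \frac{81}{25}.
Answer: boost, certificate B^2 = \frac{81}{25}. Note: conjugating B changes its blade decomposition but never the scalar B^2 = \frac{81}{25}, whose sign settles the classification.


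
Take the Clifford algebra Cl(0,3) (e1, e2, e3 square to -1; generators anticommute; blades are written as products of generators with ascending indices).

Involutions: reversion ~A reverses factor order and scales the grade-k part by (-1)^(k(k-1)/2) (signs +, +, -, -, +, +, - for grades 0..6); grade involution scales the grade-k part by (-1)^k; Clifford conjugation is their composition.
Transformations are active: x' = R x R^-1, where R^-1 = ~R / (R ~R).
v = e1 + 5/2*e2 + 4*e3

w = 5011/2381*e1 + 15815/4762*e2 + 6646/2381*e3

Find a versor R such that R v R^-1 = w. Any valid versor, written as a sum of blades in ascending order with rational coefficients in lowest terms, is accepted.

Since q(v) = q(w) = -93/4, the sum R = v + w = 7392/2381*e1 + 13860/2381*e2 + 16170/2381*e3 does the job whenever invertible.
Answer: 7392/2381*e1 + 13860/2381*e2 + 16170/2381*e3


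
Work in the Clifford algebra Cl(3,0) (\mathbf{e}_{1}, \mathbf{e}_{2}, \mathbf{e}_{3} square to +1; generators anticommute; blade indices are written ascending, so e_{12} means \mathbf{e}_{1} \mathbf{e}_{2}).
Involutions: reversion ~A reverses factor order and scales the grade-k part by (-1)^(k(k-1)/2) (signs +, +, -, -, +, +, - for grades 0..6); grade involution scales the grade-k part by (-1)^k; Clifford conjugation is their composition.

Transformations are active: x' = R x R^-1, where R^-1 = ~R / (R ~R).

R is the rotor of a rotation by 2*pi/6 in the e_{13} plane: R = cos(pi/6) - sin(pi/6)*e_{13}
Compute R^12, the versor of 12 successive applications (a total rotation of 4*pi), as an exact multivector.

The rotor phase is half the rotation angle and phases add under composition, so 12 steps in the e_{13} plane accumulate phase 12*(pi/6) = 2 \pi: R^12 = cos(2 \pi) - sin(2 \pi)*e_{13}.
cos(2 \pi) = 1 and sin(2 \pi) = 0, so R^12 = 1. The total rotation 4*pi is 2 full turns, so every vector returns to itself, yet the rotor is +1, back on the identity sheet (an even number of 2*pi turns).
Answer: 1


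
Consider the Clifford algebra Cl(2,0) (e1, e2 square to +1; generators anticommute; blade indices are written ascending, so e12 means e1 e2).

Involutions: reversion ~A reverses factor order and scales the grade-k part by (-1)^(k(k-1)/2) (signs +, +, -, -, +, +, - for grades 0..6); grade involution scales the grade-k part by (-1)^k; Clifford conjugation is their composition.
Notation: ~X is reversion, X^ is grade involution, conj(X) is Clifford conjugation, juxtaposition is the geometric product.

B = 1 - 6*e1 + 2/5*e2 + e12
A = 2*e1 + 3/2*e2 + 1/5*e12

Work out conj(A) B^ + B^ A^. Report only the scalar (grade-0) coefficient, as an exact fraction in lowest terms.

first term: -56/5 - 21/50*e1 - 23/10*e2 + 48/5*e12
second term: -58/5 - 171/50*e1 + 17/10*e2 - 48/5*e12
Answer: -114/5


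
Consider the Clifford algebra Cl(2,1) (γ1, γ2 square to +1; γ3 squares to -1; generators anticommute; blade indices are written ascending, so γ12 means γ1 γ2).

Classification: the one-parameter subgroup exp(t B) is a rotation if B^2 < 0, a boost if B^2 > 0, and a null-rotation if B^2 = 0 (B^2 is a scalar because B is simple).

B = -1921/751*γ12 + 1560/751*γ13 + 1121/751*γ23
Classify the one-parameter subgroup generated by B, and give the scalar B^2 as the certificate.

B^2 term by term: the squares give (-1921/751)^2*(γ12)^2 + (1560/751)^2*(γ13)^2 + (1121/751)^2*(γ23)^2 = 3690241/564001*(-1) + 2433600/564001*(+1) + 1256641/564001*(+1) = 0 (each basis 2-blade squares to minus the product of its generators' squares); cross terms between blades sharing an index anticommute and cancel. So B^2 = 0.
Answer: null-rotation, certificate B^2 = 0. No conjugation can change B^2 = 0; the sign gives the class.


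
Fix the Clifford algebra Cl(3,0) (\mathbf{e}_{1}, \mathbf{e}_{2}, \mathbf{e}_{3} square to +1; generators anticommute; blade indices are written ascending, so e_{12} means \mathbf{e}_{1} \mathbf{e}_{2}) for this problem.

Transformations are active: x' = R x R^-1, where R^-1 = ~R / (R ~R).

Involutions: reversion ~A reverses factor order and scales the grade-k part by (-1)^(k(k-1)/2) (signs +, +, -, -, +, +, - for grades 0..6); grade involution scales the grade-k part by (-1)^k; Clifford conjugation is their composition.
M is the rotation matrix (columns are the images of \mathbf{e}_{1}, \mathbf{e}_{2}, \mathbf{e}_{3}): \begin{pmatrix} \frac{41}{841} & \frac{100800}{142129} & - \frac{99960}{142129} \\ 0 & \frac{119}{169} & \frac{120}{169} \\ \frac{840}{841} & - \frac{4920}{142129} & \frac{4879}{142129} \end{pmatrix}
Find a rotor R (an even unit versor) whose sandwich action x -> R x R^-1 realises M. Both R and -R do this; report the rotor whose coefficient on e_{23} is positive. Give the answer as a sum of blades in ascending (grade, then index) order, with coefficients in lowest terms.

Method: write R = a + b12*e_{12} + b13*e_{13} + b23*e_{23} with a^2 + b12^2 + b13^2 + b23^2 = 1 (so R^-1 = ~R). Expanding the columns R e_j ~R gives tr M = 4a^2 - 1 and, from the antisymmetric part, M21 - M12 = -4a*b12, M13 - M31 = 4a*b13, M32 - M23 = -4a*b23.
Here tr M = \frac{111887}{142129}, so a^2 = (1 + tr M)/4 = \frac{63504}{142129} and a = ±\frac{252}{377}. Taking a = \frac{252}{377}: M21 - M12 = -\frac{100800}{142129}, M13 - M31 = -\frac{241920}{142129}, M32 - M23 = -\frac{105840}{142129}, giving b12 = \frac{100}{377}, b13 = -\frac{240}{377}, b23 = \frac{105}{377}, i.e. R = \frac{252}{377} + \frac{100}{377} e_{12} - \frac{240}{377} e_{13} + \frac{105}{377} e_{23}.
Its e_{23} coefficient is already positive.
Answer: \frac{252}{377} + \frac{100}{377} e_{12} - \frac{240}{377} e_{13} + \frac{105}{377} e_{23}. Note: both R and -R realise this M (trace \frac{111887}{142129}); the covering map identifies them, and the e_{23}-coefficient sign is the tie-breaker.


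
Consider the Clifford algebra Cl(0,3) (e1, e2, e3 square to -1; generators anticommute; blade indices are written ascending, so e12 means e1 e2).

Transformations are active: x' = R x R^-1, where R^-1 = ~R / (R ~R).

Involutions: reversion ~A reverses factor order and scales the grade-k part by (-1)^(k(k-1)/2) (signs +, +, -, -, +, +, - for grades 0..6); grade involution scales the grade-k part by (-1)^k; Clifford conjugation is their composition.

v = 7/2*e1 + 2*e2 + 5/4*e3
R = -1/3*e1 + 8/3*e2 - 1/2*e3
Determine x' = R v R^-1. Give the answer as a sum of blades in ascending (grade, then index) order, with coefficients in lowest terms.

~R = -1/3*e1 + 8/3*e2 - 1/2*e3, and R ~R = -269/36, so R^-1 = ~R / (-269/36).
R v = -85/24 - 10*e12 + 4/3*e13 + 13/3*e23
Answer: -2053/538*e1 + 142/269*e2 - 1855/1076*e3


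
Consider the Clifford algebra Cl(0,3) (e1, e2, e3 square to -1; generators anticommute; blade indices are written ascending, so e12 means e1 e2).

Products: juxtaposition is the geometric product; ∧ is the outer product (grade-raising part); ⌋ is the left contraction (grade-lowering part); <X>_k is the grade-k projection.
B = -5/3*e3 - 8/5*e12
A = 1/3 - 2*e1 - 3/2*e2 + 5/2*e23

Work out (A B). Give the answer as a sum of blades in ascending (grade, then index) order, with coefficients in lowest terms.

step 1: 12/5*e1 + 29/30*e2 - 5/9*e3 - 8/15*e12 - 2/3*e13 + 5/2*e23
Answer: 12/5*e1 + 29/30*e2 - 5/9*e3 - 8/15*e12 - 2/3*e13 + 5/2*e23


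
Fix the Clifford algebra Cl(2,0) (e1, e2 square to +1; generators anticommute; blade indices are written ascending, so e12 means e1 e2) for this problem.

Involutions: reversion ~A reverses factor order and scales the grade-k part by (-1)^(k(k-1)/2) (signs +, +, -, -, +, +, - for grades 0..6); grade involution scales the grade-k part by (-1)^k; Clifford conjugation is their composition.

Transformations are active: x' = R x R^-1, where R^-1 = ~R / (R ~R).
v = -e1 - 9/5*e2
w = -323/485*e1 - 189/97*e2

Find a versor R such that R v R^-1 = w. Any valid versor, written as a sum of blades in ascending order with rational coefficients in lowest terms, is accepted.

Construction: equal norms (both 106/25) license R = v + w = -808/485*e1 - 1818/485*e2 — nothing changes along that direction, while (v - w)/2 changes sign, so v maps onto w.
Answer: -808/485*e1 - 1818/485*e2


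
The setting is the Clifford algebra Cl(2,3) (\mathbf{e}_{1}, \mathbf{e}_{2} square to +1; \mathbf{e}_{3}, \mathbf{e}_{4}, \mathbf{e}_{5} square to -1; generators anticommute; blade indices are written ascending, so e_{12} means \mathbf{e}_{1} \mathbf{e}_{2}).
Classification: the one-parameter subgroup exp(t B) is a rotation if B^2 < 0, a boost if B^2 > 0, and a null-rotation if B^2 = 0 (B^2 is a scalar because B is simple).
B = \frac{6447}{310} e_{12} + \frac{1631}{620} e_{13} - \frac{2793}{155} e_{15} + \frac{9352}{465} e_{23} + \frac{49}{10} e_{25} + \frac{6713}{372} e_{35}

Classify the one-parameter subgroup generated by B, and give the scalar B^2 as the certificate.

B^2 term by term: the squares give (\frac{6447}{310})^2*(e_{12})^2 + (\frac{1631}{620})^2*(e_{13})^2 + (-\frac{2793}{155})^2*(e_{15})^2 + (\frac{9352}{465})^2*(e_{23})^2 + (\frac{49}{10})^2*(e_{25})^2 + (\frac{6713}{372})^2*(e_{35})^2 = \frac{41563809}{96100}*(-1) + \frac{2660161}{384400}*(+1) + \frac{7800849}{24025}*(+1) + \frac{87459904}{216225}*(+1) + \frac{2401}{100}*(+1) + \frac{45064369}{138384}*(-1) = \frac{49}{25} (each basis 2-blade squares to minus the product of its generators' squares); cross terms between blades sharing an index anticommute and cancel; the commuting (index-disjoint) pairs give grade-4 terms 2*c*c'*(blade product), which cancel blade by blade — e_{1235}: \frac{14426237}{19220} - \frac{79919}{3100} - \frac{17413424}{24025} = 0 — confirming B is simple. So B^2 = \frac{49}{25}.
Answer: boost, certificate B^2 = \frac{49}{25}. The invariant at work: B^2 = \frac{49}{25} is unchanged by conjugation, hence its sign classifies the subgroup whatever basis B is written in.


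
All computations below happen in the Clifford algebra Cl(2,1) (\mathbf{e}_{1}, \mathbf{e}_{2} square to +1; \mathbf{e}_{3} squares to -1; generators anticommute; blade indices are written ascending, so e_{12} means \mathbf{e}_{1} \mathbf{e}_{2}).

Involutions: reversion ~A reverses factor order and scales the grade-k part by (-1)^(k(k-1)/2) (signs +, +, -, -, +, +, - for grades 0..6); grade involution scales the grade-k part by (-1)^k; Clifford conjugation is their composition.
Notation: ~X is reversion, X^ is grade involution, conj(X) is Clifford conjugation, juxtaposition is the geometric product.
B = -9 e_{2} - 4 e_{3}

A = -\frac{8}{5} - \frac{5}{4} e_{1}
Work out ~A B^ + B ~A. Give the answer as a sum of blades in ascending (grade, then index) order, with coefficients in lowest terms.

first term: -\frac{72}{5} e_{2} - \frac{32}{5} e_{3} - \frac{45}{4} e_{12} - 5 e_{13}
second term: \frac{72}{5} e_{2} + \frac{32}{5} e_{3} - \frac{45}{4} e_{12} - 5 e_{13}
Answer: -\frac{45}{2} e_{12} - 10 e_{13}


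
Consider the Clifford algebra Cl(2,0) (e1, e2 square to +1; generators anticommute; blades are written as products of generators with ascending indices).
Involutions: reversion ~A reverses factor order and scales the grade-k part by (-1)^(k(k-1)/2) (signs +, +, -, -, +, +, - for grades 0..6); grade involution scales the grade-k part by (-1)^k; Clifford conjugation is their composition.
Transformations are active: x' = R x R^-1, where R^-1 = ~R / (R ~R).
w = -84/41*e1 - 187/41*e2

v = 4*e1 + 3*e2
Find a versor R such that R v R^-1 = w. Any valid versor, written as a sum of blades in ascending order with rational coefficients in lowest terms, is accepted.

Why this works: both vectors square to 25, so q(v) = q(w) and R = v + w = 80/41*e1 - 64/41*e2 carries v to w — its own direction survives, the complement (v - w)/2 flips.
Answer: 80/41*e1 - 64/41*e2


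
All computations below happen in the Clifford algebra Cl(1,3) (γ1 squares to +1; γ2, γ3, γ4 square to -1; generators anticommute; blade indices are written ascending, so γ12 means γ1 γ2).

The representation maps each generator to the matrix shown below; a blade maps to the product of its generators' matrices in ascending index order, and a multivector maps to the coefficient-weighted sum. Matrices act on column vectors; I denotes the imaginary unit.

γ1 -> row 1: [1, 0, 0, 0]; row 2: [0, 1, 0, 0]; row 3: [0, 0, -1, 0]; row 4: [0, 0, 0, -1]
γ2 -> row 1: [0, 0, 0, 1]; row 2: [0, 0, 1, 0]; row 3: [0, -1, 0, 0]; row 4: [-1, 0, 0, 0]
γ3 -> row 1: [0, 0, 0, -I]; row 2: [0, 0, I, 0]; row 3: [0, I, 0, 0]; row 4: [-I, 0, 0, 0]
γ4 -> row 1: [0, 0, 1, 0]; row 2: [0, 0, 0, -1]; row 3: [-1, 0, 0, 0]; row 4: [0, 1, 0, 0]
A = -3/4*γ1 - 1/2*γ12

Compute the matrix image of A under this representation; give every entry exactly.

Bivector images (products of the table entries): rho(γ12) = rho(γ1)rho(γ2) = row 1: [0, 0, 0, 1]; row 2: [0, 0, 1, 0]; row 3: [0, 1, 0, 0]; row 4: [1, 0, 0, 0].
M = (-3/4)*rho(γ1) + (-1/2)*rho(γ12), summed entrywise:
Answer: row 1: [-3/4, 0, 0, -1/2]; row 2: [0, -3/4, -1/2, 0]; row 3: [0, -1/2, 3/4, 0]; row 4: [-1/2, 0, 0, 3/4]


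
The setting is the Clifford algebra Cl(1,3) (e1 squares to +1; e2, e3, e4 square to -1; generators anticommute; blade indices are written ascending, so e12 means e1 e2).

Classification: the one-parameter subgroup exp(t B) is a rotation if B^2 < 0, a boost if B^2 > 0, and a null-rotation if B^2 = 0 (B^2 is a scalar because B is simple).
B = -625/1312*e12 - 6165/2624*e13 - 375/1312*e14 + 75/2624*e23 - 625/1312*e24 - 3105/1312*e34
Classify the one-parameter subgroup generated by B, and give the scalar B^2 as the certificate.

B^2 term by term: the squares give (-625/1312)^2*(e12)^2 + (-6165/2624)^2*(e13)^2 + (-375/1312)^2*(e14)^2 + (75/2624)^2*(e23)^2 + (-625/1312)^2*(e24)^2 + (-3105/1312)^2*(e34)^2 = 390625/1721344*(+1) + 38007225/6885376*(+1) + 140625/1721344*(+1) + 5625/6885376*(-1) + 390625/1721344*(-1) + 9641025/1721344*(-1) = 0 (each basis 2-blade squares to minus the product of its generators' squares); cross terms between blades sharing an index anticommute and cancel; the commuting (index-disjoint) pairs give grade-4 terms 2*c*c'*(blade product), which cancel blade by blade — e1234: 1940625/860672 - 3853125/1721344 - 28125/1721344 = 0 — confirming B is simple. So B^2 = 0.
Answer: null-rotation, certificate B^2 = 0. Note: conjugating B changes its blade decomposition but never the scalar B^2 = 0, whose sign settles the classification.
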